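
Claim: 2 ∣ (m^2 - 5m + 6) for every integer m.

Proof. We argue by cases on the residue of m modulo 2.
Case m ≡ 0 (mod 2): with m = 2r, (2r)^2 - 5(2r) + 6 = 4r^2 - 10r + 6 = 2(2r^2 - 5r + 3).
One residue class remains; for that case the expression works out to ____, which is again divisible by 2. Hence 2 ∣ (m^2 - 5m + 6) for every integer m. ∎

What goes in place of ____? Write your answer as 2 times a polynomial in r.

The residues treated are {0}, so the missing case is m ≡ 1 (mod 2); write m = 2r+1.
Then (2r+1)^2 - 5(2r+1) + 6 = 4r^2 - 6r + 2 = 2(2r^2 - 3r + 1).

2(2r^2 - 3r + 1)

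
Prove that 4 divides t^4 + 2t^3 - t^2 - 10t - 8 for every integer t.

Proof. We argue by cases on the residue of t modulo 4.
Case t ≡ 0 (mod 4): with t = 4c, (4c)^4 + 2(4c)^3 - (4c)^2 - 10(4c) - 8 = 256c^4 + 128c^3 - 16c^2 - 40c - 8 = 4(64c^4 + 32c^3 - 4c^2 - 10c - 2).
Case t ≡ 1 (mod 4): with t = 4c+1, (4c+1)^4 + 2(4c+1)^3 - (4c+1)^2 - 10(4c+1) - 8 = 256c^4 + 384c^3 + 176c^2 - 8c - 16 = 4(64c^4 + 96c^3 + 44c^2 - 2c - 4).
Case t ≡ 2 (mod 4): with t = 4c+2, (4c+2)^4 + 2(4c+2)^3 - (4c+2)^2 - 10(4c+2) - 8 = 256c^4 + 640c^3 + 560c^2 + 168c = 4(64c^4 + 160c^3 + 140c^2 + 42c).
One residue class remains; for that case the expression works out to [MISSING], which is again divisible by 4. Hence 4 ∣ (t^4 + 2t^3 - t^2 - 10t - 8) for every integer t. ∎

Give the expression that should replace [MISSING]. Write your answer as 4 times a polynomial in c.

The residues treated are {0, 1, 2}, so the missing case is t ≡ 3 (mod 4); write t = 4c+3.
Then (4c+3)^4 + 2(4c+3)^3 - (4c+3)^2 - 10(4c+3) - 8 = 256c^4 + 896c^3 + 1136c^2 + 584c + 88 = 4(64c^4 + 224c^3 + 284c^2 + 146c + 22).

4(64c^4 + 224c^3 + 284c^2 + 146c + 22)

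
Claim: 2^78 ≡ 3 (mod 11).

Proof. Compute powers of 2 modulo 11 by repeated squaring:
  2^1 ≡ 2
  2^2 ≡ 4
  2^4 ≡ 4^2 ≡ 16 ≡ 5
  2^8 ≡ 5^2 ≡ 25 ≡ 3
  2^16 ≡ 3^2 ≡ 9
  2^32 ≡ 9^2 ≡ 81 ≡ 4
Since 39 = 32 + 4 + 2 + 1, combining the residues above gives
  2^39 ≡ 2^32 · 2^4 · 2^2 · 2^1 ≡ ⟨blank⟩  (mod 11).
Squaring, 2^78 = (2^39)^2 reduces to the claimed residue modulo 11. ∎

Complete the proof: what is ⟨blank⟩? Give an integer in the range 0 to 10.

Multiply the listed residues: 4 · 5 · 4 · 2 = 20 → 80 → 160.
Reducing modulo 11: 160 = 14·11 + 6, so 2^39 ≡ 6.

6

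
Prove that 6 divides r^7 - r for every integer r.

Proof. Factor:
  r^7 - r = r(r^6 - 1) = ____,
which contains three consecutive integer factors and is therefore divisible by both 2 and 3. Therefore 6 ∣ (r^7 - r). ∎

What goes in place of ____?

(r - 1)r(r + 1)(r^4 + r^2 + 1)

r^6 - 1 = (r^2 - 1)(r^4 + r^2 + 1), and r^2 - 1 = (r-1)(r+1).
So r(r^6 - 1) = (r - 1)r(r + 1)(r^4 + r^2 + 1).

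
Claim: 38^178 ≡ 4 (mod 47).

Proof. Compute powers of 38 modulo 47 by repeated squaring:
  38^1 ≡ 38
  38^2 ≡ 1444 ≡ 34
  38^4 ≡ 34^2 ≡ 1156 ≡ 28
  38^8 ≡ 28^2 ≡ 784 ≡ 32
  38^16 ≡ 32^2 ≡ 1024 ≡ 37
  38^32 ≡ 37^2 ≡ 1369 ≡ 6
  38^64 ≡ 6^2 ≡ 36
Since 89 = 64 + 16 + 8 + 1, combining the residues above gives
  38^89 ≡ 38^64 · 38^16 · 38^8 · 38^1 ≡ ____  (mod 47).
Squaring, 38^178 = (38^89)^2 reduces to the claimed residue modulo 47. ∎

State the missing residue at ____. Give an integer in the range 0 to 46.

45

Multiply the listed residues: 36 · 37 · 32 · 38 = 1332 → 42624 → 1619712.
Reducing modulo 47: 1619712 = 34461·47 + 45, so 38^89 ≡ 45.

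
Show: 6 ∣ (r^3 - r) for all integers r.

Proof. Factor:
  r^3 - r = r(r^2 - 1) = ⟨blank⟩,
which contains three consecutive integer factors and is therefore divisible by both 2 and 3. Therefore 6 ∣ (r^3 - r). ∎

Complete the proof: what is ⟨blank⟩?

r(r^2 - 1) = r(r - 1)(r + 1) = (r - 1)r(r + 1).
These three factors are consecutive integers, so their product is divisible by 6.

(r - 1)r(r + 1)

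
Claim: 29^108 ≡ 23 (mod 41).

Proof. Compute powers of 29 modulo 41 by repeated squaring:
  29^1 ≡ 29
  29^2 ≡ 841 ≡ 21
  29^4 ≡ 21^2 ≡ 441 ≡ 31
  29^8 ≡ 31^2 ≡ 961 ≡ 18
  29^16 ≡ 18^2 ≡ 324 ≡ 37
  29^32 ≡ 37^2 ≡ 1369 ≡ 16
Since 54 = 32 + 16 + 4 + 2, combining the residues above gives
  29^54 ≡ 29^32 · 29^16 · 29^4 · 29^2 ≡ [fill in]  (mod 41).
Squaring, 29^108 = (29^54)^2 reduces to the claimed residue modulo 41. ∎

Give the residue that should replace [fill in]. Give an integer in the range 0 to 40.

Multiply the listed residues: 16 · 37 · 31 · 21 = 592 → 18352 → 385392.
Reducing modulo 41: 385392 = 9399·41 + 33, so 29^54 ≡ 33.

33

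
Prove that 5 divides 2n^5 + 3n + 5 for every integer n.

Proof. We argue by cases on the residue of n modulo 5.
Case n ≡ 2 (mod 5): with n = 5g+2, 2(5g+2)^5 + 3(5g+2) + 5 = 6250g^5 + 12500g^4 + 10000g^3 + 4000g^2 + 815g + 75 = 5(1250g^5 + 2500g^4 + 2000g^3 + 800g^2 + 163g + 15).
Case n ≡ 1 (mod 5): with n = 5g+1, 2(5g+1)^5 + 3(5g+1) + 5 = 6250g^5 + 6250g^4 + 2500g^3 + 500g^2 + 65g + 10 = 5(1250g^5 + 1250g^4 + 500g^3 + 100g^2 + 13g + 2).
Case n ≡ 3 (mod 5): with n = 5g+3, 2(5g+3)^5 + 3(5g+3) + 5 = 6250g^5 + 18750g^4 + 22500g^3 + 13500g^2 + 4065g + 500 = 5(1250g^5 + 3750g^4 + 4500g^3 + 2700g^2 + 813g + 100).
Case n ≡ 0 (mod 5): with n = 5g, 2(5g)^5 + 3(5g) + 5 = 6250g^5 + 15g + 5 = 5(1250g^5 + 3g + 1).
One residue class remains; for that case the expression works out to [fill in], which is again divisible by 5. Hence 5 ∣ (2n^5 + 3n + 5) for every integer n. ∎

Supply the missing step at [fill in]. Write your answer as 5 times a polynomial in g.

5(1250g^5 + 5000g^4 + 8000g^3 + 6400g^2 + 2563g + 413)

Only n ≡ 4 (mod 5) is unaccounted for. Put n = 5g+4:
2(5g+4)^5 + 3(5g+4) + 5 expands to 6250g^5 + 25000g^4 + 40000g^3 + 32000g^2 + 12815g + 2065,
and factoring out 5 leaves 5(1250g^5 + 5000g^4 + 8000g^3 + 6400g^2 + 2563g + 413).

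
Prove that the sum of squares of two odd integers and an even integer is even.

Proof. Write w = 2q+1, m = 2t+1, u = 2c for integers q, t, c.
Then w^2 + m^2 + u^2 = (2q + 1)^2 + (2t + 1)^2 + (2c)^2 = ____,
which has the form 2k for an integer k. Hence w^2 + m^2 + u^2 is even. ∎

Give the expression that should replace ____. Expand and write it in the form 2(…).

(2q + 1)^2 + (2t + 1)^2 + (2c)^2 = 4c^2 + 4q^2 + 4q + 4t^2 + 4t + 2
= 2(2c^2 + 2q^2 + 2q + 2t^2 + 2t + 1).
Since 2c^2 + 2q^2 + 2q + 2t^2 + 2t + 1 is an integer, the sum of squares is of the form 2k for an integer k.

2(2c^2 + 2q^2 + 2q + 2t^2 + 2t + 1)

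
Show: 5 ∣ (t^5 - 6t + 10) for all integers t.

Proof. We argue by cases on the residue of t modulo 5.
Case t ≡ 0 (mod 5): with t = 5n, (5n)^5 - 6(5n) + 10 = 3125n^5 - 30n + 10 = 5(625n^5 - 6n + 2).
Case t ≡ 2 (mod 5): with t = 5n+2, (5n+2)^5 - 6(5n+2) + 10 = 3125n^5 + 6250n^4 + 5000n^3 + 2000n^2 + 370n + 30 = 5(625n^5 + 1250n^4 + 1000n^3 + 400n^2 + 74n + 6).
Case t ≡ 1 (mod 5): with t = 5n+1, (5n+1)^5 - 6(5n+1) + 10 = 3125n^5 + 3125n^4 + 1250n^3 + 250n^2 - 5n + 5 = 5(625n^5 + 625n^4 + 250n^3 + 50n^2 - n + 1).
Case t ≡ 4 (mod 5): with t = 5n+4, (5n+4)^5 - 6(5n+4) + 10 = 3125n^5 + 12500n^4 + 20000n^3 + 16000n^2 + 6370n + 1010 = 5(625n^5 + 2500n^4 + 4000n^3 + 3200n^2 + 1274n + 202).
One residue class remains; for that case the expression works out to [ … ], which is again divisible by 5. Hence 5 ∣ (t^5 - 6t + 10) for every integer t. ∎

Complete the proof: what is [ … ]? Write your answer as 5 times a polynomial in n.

5(625n^5 + 1875n^4 + 2250n^3 + 1350n^2 + 399n + 47)

Only t ≡ 3 (mod 5) is unaccounted for. Put t = 5n+3:
(5n+3)^5 - 6(5n+3) + 10 expands to 3125n^5 + 9375n^4 + 11250n^3 + 6750n^2 + 1995n + 235,
and factoring out 5 leaves 5(625n^5 + 1875n^4 + 2250n^3 + 1350n^2 + 399n + 47).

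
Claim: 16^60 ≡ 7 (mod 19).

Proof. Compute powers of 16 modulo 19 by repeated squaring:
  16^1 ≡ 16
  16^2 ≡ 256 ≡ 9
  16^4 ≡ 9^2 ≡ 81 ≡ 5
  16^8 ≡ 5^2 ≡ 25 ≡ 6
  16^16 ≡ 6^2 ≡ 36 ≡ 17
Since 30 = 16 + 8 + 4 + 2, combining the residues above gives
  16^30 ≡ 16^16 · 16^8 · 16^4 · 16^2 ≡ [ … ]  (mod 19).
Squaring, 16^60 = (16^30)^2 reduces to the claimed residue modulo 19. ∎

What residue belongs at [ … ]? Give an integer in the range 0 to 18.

Multiply the listed residues: 17 · 6 · 5 · 9 = 102 → 510 → 4590.
Reducing modulo 19: 4590 = 241·19 + 11, so 16^30 ≡ 11.

11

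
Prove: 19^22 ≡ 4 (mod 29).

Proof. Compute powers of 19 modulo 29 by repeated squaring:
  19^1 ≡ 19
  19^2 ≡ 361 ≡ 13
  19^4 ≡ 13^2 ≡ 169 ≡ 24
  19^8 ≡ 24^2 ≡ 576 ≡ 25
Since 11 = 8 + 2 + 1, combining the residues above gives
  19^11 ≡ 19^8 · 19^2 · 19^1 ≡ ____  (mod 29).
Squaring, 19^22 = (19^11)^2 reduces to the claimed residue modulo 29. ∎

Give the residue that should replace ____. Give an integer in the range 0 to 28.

27

19^8 · 19^2 · 19^1 ≡ 25 · 13 · 19 = 6175.
6175 mod 29 = 27, so 19^11 ≡ 27 (mod 29).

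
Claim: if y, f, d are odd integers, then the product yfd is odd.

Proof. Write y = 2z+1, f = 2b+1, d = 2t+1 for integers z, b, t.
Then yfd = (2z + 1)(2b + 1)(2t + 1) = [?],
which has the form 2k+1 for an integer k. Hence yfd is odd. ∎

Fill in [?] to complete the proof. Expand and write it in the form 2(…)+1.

2(4btz + 2bt + 2bz + b + 2tz + t + z) + 1

Expanding: (2z + 1)(2b + 1)(2t + 1) = 8btz + 4bt + 4bz + 2b + 4tz + 2t + 2z + 1.
Every term except the constant is even, so this is 2(4btz + 2bt + 2bz + b + 2tz + t + z) + 1,
and 4btz + 2bt + 2bz + b + 2tz + t + z ∈ ℤ gives the required form.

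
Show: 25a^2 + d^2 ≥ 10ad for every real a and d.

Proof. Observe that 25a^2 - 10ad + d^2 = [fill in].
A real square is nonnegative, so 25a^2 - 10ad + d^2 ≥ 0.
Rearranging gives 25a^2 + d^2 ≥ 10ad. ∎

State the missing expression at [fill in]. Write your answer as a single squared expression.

(5a - d)^2

The leading and trailing coefficients are 5^2 and 1^2, and 10 = 2·5·1, so the trinomial is (5a - d)^2.
Hence 25a^2 - 10ad + d^2 ≥ 0.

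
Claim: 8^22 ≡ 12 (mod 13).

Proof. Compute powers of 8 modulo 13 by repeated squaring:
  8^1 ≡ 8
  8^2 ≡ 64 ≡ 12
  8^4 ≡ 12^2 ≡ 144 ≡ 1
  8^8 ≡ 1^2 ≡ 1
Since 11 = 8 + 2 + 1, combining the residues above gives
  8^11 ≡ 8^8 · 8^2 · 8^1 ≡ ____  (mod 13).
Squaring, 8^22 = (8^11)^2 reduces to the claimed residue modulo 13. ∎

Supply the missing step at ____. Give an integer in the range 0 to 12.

8^8 · 8^2 · 8^1 ≡ 1 · 12 · 8 = 96.
96 mod 13 = 5, so 8^11 ≡ 5 (mod 13).

5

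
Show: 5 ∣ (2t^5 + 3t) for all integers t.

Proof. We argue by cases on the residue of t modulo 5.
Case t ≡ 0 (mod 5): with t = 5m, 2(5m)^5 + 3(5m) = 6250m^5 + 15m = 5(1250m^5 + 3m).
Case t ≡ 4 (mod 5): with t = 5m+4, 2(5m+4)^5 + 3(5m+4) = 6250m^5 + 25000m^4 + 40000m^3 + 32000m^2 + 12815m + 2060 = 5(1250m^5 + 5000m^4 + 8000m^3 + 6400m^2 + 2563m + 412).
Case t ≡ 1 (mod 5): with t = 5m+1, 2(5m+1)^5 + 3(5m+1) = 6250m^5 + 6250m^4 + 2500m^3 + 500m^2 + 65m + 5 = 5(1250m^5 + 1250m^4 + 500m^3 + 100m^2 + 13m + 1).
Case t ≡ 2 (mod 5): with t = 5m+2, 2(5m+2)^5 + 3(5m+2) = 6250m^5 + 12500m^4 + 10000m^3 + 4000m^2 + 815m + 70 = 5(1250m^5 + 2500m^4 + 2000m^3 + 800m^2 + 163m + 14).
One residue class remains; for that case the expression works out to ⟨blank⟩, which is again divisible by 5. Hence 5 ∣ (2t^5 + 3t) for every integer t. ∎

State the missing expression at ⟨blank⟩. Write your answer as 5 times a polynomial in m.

The residues treated are {0, 4, 1, 2}, so the missing case is t ≡ 3 (mod 5); write t = 5m+3.
Then 2(5m+3)^5 + 3(5m+3) = 6250m^5 + 18750m^4 + 22500m^3 + 13500m^2 + 4065m + 495 = 5(1250m^5 + 3750m^4 + 4500m^3 + 2700m^2 + 813m + 99).

5(1250m^5 + 3750m^4 + 4500m^3 + 2700m^2 + 813m + 99)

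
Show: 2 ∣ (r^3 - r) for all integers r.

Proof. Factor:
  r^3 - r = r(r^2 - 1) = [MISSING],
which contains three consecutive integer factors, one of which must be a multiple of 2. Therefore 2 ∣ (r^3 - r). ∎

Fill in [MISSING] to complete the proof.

r(r^2 - 1) = r(r - 1)(r + 1) = (r - 1)r(r + 1).
These three factors are consecutive integers, so their product is divisible by 2.

(r - 1)r(r + 1)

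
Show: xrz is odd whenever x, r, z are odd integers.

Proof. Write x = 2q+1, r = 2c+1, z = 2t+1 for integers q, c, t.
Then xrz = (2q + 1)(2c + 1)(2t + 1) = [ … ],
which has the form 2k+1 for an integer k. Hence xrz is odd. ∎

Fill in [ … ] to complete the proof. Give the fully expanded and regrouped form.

2(4cqt + 2cq + 2ct + c + 2qt + q + t) + 1

Expanding: (2q + 1)(2c + 1)(2t + 1) = 8cqt + 4cq + 4ct + 2c + 4qt + 2q + 2t + 1.
Every term except the constant is even, so this is 2(4cqt + 2cq + 2ct + c + 2qt + q + t) + 1,
and 4cqt + 2cq + 2ct + c + 2qt + q + t ∈ ℤ gives the required form.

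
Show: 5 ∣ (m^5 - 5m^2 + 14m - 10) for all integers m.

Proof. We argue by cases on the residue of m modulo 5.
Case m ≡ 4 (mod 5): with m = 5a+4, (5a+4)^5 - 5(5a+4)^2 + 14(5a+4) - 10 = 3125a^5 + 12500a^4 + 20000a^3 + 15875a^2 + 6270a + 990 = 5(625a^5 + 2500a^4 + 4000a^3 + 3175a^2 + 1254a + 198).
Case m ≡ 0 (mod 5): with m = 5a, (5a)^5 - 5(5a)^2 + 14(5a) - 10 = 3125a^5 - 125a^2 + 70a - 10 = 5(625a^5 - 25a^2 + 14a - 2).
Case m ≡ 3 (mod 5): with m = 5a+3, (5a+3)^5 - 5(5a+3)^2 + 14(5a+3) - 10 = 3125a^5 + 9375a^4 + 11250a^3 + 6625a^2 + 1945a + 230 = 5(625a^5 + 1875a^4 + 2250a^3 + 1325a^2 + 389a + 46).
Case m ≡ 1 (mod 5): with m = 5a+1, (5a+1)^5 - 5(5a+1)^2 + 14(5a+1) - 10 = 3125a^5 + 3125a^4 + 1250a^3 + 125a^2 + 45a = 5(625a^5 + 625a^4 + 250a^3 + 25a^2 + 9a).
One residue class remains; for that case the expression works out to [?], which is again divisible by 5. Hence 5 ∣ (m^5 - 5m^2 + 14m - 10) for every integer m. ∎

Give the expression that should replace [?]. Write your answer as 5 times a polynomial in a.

The residues treated are {4, 0, 3, 1}, so the missing case is m ≡ 2 (mod 5); write m = 5a+2.
Then (5a+2)^5 - 5(5a+2)^2 + 14(5a+2) - 10 = 3125a^5 + 6250a^4 + 5000a^3 + 1875a^2 + 370a + 30 = 5(625a^5 + 1250a^4 + 1000a^3 + 375a^2 + 74a + 6).

5(625a^5 + 1250a^4 + 1000a^3 + 375a^2 + 74a + 6)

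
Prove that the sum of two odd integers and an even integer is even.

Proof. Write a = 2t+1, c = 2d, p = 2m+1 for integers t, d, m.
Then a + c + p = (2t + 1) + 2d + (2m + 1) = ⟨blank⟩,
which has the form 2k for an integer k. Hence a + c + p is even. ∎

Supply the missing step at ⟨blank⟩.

2(d + m + t + 1)

Expanding: (2t + 1) + 2d + (2m + 1) = 2d + 2m + 2t + 2.
Every term is even; pulling out the factor of 2 gives 2(d + m + t + 1).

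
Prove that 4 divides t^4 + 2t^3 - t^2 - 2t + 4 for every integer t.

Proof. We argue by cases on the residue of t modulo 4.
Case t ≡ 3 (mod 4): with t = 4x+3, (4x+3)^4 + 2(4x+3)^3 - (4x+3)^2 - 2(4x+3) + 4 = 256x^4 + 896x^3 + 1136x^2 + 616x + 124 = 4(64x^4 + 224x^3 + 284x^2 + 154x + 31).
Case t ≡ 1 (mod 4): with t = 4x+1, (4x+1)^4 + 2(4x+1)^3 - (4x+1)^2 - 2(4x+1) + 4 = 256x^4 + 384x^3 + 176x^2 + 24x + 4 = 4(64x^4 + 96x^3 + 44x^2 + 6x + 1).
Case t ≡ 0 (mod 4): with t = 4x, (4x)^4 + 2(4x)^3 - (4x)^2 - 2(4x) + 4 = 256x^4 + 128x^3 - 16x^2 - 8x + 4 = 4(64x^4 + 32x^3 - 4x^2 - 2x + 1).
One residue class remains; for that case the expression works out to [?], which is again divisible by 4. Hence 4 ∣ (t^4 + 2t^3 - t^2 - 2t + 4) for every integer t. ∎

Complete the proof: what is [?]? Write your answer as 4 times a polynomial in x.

Only t ≡ 2 (mod 4) is unaccounted for. Put t = 4x+2:
(4x+2)^4 + 2(4x+2)^3 - (4x+2)^2 - 2(4x+2) + 4 expands to 256x^4 + 640x^3 + 560x^2 + 200x + 28,
and factoring out 4 leaves 4(64x^4 + 160x^3 + 140x^2 + 50x + 7).

4(64x^4 + 160x^3 + 140x^2 + 50x + 7)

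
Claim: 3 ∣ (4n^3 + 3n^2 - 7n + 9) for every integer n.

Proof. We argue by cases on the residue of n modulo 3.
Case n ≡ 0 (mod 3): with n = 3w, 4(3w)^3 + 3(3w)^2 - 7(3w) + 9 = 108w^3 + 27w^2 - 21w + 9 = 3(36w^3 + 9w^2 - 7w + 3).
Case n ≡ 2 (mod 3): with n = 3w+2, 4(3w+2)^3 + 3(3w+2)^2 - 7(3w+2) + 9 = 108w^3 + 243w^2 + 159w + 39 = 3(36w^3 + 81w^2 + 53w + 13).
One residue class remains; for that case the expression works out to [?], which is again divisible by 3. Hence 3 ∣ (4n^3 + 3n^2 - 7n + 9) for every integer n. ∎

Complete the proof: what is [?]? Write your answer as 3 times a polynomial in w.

3(36w^3 + 45w^2 + 11w + 3)

The residues treated are {0, 2}, so the missing case is n ≡ 1 (mod 3); write n = 3w+1.
Then 4(3w+1)^3 + 3(3w+1)^2 - 7(3w+1) + 9 = 108w^3 + 135w^2 + 33w + 9 = 3(36w^3 + 45w^2 + 11w + 3).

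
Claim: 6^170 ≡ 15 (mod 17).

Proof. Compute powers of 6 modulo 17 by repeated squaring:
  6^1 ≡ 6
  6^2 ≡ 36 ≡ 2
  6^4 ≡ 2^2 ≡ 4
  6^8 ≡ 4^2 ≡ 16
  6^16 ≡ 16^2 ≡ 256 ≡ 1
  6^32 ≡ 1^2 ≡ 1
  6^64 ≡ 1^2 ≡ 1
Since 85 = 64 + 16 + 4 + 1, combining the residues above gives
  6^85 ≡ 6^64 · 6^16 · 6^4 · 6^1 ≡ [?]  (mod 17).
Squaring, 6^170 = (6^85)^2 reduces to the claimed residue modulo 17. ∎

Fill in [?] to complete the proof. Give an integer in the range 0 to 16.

7

6^64 · 6^16 · 6^4 · 6^1 ≡ 1 · 1 · 4 · 6 = 24.
24 mod 17 = 7, so 6^85 ≡ 7 (mod 17).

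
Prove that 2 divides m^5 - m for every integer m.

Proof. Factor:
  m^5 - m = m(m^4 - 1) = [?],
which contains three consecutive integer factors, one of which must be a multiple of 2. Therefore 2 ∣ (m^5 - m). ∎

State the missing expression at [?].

(m - 1)m(m + 1)(m^2 + 1)

m^4 - 1 = (m^2 - 1)(m^2 + 1), and m^2 - 1 = (m-1)(m+1).
So m(m^4 - 1) = (m - 1)m(m + 1)(m^2 + 1).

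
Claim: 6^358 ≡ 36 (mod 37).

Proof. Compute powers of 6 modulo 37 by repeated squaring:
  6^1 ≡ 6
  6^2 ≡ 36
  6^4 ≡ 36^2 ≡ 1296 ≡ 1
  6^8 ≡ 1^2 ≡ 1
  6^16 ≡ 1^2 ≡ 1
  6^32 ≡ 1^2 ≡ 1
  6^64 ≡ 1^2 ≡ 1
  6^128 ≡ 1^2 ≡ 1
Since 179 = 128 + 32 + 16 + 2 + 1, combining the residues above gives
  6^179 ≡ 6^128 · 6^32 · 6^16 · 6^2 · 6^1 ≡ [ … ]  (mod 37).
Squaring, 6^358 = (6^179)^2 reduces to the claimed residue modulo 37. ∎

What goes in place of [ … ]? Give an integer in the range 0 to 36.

31

6^128 · 6^32 · 6^16 · 6^2 · 6^1 ≡ 1 · 1 · 1 · 36 · 6 = 216.
216 mod 37 = 31, so 6^179 ≡ 31 (mod 37).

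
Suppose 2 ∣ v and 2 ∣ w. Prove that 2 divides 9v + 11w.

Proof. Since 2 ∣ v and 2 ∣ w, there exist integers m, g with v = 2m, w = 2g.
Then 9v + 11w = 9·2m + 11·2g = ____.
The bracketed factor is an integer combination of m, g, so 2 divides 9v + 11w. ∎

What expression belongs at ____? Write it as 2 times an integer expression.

Pull the common 2 out of every term: 9·2m + 11·2g = 2(11g + 9m).
11g + 9m is an integer, which exhibits the divisibility.

2(11g + 9m)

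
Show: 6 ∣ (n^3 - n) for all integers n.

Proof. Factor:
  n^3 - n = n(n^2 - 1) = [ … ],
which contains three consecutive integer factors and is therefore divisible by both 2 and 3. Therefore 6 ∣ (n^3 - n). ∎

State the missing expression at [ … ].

n(n^2 - 1) = n(n - 1)(n + 1) = (n - 1)n(n + 1).
These three factors are consecutive integers, so their product is divisible by 6.

(n - 1)n(n + 1)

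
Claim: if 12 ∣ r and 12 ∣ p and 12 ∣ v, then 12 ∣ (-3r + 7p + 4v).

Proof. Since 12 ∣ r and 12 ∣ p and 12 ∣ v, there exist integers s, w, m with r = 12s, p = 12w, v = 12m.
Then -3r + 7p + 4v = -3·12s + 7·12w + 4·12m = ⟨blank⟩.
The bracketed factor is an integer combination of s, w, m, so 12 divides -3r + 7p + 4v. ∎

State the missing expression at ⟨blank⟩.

12(4m - 3s + 7w)

Pull the common 12 out of every term: -3·12s + 7·12w + 4·12m = 12(4m - 3s + 7w).
4m - 3s + 7w is an integer, which exhibits the divisibility.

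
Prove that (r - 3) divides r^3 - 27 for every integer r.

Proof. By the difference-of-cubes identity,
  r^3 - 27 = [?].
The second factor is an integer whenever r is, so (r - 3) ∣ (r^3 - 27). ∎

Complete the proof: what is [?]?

(r - 3)(r^2 + 3r + 9)

Polynomial division of r^3 - 27 by r - 3 leaves remainder 0 and quotient r^2 + 3r + 9.
Hence r^3 - 27 = (r - 3)(r^2 + 3r + 9).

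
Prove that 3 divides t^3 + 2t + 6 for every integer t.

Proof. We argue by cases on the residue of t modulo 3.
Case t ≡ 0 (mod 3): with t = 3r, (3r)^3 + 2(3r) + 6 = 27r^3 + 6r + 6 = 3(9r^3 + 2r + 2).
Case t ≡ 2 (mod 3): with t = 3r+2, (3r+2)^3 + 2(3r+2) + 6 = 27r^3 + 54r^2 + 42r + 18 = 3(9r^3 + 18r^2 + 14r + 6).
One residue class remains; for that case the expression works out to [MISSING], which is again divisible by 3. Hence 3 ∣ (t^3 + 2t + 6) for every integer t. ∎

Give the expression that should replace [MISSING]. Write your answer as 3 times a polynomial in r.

Only t ≡ 1 (mod 3) is unaccounted for. Put t = 3r+1:
(3r+1)^3 + 2(3r+1) + 6 expands to 27r^3 + 27r^2 + 15r + 9,
and factoring out 3 leaves 3(9r^3 + 9r^2 + 5r + 3).

3(9r^3 + 9r^2 + 5r + 3)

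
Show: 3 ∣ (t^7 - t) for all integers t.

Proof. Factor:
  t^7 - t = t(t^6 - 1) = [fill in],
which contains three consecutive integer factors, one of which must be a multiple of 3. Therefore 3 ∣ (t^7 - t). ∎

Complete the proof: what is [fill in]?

(t - 1)t(t + 1)(t^4 + t^2 + 1)

t^6 - 1 = (t^2 - 1)(t^4 + t^2 + 1), and t^2 - 1 = (t-1)(t+1).
So t(t^6 - 1) = (t - 1)t(t + 1)(t^4 + t^2 + 1).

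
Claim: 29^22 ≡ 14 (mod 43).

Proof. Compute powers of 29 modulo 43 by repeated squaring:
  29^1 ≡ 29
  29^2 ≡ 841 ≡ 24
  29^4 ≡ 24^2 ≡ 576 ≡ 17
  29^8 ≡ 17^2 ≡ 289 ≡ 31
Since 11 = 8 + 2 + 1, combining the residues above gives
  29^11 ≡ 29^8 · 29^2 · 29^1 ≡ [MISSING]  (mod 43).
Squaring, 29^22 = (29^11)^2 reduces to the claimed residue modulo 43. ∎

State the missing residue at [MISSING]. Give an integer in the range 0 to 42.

Multiply the listed residues: 31 · 24 · 29 = 744 → 21576.
Reducing modulo 43: 21576 = 501·43 + 33, so 29^11 ≡ 33.

33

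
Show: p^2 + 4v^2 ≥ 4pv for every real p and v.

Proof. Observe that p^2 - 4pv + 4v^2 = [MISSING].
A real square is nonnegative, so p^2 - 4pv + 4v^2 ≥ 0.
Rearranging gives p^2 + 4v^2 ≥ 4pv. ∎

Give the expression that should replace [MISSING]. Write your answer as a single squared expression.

The leading and trailing coefficients are 1^2 and 2^2, and 4 = 2·1·2, so the trinomial is (p - 2v)^2.
Hence p^2 - 4pv + 4v^2 ≥ 0.

(p - 2v)^2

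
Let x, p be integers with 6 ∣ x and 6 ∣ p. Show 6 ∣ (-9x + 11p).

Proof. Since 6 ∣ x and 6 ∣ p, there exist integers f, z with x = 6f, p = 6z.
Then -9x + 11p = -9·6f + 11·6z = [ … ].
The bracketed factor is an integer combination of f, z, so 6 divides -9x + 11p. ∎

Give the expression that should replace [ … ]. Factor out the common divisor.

6(-9f + 11z)

Pull the common 6 out of every term: -9·6f + 11·6z = 6(-9f + 11z).
-9f + 11z is an integer, which exhibits the divisibility.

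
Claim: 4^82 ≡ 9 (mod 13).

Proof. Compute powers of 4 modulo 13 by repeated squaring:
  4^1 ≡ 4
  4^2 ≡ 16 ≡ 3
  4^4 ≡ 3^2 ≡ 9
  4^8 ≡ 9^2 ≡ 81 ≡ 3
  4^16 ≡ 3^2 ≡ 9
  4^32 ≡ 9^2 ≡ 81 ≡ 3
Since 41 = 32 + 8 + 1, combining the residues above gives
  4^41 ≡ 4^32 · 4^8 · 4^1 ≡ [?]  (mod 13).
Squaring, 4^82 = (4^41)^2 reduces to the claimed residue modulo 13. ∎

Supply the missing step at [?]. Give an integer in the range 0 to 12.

4^32 · 4^8 · 4^1 ≡ 3 · 3 · 4 = 36.
36 mod 13 = 10, so 4^41 ≡ 10 (mod 13).

10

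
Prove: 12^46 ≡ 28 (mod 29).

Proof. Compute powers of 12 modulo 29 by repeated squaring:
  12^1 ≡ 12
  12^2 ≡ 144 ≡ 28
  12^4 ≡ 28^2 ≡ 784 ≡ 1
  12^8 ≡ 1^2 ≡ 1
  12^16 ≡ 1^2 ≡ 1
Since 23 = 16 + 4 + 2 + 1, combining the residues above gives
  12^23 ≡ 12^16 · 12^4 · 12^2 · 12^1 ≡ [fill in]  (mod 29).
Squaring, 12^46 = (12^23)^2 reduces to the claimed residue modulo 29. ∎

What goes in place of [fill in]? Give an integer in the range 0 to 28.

12^16 · 12^4 · 12^2 · 12^1 ≡ 1 · 1 · 28 · 12 = 336.
336 mod 29 = 17, so 12^23 ≡ 17 (mod 29).

17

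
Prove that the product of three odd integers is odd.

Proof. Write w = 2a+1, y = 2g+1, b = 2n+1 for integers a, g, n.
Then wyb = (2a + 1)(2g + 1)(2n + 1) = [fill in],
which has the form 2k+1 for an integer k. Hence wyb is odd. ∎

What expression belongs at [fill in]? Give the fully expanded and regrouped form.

(2a + 1)(2g + 1)(2n + 1) = 8agn + 4ag + 4an + 2a + 4gn + 2g + 2n + 1
= 2(4agn + 2ag + 2an + a + 2gn + g + n) + 1.
Since 4agn + 2ag + 2an + a + 2gn + g + n is an integer, the product is of the form 2k+1 for an integer k.

2(4agn + 2ag + 2an + a + 2gn + g + n) + 1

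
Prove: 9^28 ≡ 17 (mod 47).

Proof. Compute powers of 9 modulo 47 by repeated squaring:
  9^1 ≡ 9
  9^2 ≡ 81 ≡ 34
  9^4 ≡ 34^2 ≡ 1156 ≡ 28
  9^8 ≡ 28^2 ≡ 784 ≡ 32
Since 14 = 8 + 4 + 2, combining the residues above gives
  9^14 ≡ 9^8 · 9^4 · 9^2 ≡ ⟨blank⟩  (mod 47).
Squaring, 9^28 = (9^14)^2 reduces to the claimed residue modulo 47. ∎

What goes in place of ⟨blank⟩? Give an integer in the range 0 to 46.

Multiply the listed residues: 32 · 28 · 34 = 896 → 30464.
Reducing modulo 47: 30464 = 648·47 + 8, so 9^14 ≡ 8.

8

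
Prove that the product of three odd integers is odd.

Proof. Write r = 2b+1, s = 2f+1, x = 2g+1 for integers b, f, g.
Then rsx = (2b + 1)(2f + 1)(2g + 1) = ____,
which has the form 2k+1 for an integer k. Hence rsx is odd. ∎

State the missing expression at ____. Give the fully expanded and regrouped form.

2(4bfg + 2bf + 2bg + b + 2fg + f + g) + 1

(2b + 1)(2f + 1)(2g + 1) = 8bfg + 4bf + 4bg + 2b + 4fg + 2f + 2g + 1
= 2(4bfg + 2bf + 2bg + b + 2fg + f + g) + 1.
Since 4bfg + 2bf + 2bg + b + 2fg + f + g is an integer, the product is of the form 2k+1 for an integer k.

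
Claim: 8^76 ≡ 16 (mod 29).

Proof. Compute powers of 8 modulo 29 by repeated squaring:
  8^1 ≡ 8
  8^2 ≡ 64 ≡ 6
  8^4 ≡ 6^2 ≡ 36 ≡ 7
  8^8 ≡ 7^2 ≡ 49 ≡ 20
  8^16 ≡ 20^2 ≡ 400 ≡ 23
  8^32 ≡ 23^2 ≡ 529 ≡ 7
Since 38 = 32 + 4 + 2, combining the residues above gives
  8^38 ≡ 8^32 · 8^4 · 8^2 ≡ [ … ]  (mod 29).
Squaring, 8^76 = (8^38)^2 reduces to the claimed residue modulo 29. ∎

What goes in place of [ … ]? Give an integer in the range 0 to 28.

8^32 · 8^4 · 8^2 ≡ 7 · 7 · 6 = 294.
294 mod 29 = 4, so 8^38 ≡ 4 (mod 29).

4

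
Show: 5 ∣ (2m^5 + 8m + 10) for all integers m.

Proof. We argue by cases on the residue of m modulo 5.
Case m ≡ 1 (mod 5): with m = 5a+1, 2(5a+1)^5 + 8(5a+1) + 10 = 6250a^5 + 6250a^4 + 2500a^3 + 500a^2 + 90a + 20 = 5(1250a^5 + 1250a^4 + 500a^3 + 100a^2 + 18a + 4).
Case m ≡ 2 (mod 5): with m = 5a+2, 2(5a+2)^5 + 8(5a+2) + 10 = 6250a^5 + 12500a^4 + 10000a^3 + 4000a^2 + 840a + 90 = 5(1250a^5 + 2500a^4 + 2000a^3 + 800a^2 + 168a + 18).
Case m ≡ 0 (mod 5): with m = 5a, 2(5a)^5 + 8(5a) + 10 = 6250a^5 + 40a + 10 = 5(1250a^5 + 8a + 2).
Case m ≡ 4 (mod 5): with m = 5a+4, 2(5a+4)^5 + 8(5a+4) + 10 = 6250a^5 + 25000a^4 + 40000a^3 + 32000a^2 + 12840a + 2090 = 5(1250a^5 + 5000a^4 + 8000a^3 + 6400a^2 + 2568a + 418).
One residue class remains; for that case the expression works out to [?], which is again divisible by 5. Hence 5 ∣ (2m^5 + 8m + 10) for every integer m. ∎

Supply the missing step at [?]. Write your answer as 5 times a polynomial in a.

5(1250a^5 + 3750a^4 + 4500a^3 + 2700a^2 + 818a + 104)

The residues treated are {1, 2, 0, 4}, so the missing case is m ≡ 3 (mod 5); write m = 5a+3.
Then 2(5a+3)^5 + 8(5a+3) + 10 = 6250a^5 + 18750a^4 + 22500a^3 + 13500a^2 + 4090a + 520 = 5(1250a^5 + 3750a^4 + 4500a^3 + 2700a^2 + 818a + 104).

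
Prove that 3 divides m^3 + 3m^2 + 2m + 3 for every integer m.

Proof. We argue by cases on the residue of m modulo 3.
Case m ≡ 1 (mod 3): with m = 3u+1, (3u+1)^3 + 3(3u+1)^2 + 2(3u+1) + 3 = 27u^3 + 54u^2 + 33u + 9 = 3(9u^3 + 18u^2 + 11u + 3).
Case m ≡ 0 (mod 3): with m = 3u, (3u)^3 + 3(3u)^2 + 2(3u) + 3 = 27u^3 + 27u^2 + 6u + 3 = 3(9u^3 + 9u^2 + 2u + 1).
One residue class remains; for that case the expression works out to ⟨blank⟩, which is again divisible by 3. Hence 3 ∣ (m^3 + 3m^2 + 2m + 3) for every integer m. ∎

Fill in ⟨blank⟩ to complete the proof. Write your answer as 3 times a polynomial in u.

3(9u^3 + 27u^2 + 26u + 9)

The residues treated are {1, 0}, so the missing case is m ≡ 2 (mod 3); write m = 3u+2.
Then (3u+2)^3 + 3(3u+2)^2 + 2(3u+2) + 3 = 27u^3 + 81u^2 + 78u + 27 = 3(9u^3 + 27u^2 + 26u + 9).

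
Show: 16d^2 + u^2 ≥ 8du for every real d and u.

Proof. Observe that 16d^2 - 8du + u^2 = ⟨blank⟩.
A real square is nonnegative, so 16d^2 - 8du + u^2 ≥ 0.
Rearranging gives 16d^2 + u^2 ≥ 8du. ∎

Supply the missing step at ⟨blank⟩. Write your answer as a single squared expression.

(4d - u)^2

The leading and trailing coefficients are 4^2 and 1^2, and 8 = 2·4·1, so the trinomial is (4d - u)^2.
Hence 16d^2 - 8du + u^2 ≥ 0.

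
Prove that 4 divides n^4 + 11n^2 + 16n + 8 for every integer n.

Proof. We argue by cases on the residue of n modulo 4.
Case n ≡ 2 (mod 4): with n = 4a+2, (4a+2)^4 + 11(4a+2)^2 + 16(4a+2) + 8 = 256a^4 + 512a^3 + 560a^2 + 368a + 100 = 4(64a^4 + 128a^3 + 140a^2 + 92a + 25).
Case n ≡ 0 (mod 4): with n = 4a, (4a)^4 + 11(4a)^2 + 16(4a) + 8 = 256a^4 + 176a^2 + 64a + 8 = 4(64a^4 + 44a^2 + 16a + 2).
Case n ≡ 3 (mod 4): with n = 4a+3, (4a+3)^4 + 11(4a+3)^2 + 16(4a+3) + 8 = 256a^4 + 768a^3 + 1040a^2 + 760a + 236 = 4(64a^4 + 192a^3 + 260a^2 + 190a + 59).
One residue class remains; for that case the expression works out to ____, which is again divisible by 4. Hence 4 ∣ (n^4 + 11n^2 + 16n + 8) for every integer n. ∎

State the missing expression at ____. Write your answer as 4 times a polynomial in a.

4(64a^4 + 64a^3 + 68a^2 + 42a + 9)

The residues treated are {2, 0, 3}, so the missing case is n ≡ 1 (mod 4); write n = 4a+1.
Then (4a+1)^4 + 11(4a+1)^2 + 16(4a+1) + 8 = 256a^4 + 256a^3 + 272a^2 + 168a + 36 = 4(64a^4 + 64a^3 + 68a^2 + 42a + 9).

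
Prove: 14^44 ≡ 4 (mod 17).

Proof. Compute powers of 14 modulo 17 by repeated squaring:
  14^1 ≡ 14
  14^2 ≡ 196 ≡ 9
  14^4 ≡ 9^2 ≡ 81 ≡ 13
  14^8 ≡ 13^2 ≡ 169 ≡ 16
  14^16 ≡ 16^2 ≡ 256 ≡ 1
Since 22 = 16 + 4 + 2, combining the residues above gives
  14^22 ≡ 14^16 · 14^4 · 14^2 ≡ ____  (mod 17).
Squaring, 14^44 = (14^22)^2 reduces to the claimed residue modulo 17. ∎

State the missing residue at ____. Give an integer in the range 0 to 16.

15

14^16 · 14^4 · 14^2 ≡ 1 · 13 · 9 = 117.
117 mod 17 = 15, so 14^22 ≡ 15 (mod 17).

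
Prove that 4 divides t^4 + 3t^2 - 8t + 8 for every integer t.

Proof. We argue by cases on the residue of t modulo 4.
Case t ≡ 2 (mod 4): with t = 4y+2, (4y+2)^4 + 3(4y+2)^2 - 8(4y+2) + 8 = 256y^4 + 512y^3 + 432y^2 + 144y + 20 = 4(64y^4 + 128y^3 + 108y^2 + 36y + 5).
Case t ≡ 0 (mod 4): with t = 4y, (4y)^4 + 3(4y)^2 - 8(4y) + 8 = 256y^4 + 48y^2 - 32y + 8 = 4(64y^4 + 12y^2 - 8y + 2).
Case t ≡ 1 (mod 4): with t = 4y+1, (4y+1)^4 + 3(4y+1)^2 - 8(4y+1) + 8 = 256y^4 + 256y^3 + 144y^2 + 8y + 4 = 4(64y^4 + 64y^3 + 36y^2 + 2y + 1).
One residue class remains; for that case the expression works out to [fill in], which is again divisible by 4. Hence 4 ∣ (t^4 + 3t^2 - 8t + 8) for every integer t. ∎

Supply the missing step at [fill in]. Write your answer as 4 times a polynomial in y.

4(64y^4 + 192y^3 + 228y^2 + 118y + 23)

Only t ≡ 3 (mod 4) is unaccounted for. Put t = 4y+3:
(4y+3)^4 + 3(4y+3)^2 - 8(4y+3) + 8 expands to 256y^4 + 768y^3 + 912y^2 + 472y + 92,
and factoring out 4 leaves 4(64y^4 + 192y^3 + 228y^2 + 118y + 23).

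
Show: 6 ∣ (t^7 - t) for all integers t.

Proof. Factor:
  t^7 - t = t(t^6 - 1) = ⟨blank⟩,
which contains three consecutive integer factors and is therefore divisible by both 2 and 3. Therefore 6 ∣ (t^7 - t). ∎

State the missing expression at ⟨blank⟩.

(t - 1)t(t + 1)(t^4 + t^2 + 1)

t^6 - 1 = (t^2 - 1)(t^4 + t^2 + 1), and t^2 - 1 = (t-1)(t+1).
So t(t^6 - 1) = (t - 1)t(t + 1)(t^4 + t^2 + 1).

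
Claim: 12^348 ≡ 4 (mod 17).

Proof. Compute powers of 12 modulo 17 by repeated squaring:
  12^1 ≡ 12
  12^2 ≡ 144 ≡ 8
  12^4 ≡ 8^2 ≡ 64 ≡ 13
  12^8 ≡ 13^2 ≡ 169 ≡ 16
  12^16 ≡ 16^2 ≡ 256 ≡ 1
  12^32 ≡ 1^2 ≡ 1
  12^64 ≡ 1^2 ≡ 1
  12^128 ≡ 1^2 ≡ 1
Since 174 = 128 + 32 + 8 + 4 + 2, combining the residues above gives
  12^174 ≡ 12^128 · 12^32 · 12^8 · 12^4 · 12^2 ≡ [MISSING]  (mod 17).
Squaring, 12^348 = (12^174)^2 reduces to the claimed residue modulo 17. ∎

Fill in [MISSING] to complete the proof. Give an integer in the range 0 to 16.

Multiply the listed residues: 1 · 1 · 16 · 13 · 8 = 1 → 16 → 208 → 1664.
Reducing modulo 17: 1664 = 97·17 + 15, so 12^174 ≡ 15.

15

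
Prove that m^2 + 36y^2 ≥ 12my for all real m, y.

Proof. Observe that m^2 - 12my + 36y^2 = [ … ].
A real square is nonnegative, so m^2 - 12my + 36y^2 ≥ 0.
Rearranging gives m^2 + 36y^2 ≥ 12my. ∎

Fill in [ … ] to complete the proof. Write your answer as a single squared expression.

The leading and trailing coefficients are 1^2 and 6^2, and 12 = 2·1·6, so the trinomial is (m - 6y)^2.
Hence m^2 - 12my + 36y^2 ≥ 0.

(m - 6y)^2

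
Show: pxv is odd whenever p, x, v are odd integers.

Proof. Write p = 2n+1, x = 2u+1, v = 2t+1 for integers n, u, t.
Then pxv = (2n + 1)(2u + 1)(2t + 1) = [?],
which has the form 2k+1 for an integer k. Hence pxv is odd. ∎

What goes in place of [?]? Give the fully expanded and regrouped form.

Expanding: (2n + 1)(2u + 1)(2t + 1) = 8ntu + 4nt + 4nu + 2n + 4tu + 2t + 2u + 1.
Every term except the constant is even, so this is 2(4ntu + 2nt + 2nu + n + 2tu + t + u) + 1,
and 4ntu + 2nt + 2nu + n + 2tu + t + u ∈ ℤ gives the required form.

2(4ntu + 2nt + 2nu + n + 2tu + t + u) + 1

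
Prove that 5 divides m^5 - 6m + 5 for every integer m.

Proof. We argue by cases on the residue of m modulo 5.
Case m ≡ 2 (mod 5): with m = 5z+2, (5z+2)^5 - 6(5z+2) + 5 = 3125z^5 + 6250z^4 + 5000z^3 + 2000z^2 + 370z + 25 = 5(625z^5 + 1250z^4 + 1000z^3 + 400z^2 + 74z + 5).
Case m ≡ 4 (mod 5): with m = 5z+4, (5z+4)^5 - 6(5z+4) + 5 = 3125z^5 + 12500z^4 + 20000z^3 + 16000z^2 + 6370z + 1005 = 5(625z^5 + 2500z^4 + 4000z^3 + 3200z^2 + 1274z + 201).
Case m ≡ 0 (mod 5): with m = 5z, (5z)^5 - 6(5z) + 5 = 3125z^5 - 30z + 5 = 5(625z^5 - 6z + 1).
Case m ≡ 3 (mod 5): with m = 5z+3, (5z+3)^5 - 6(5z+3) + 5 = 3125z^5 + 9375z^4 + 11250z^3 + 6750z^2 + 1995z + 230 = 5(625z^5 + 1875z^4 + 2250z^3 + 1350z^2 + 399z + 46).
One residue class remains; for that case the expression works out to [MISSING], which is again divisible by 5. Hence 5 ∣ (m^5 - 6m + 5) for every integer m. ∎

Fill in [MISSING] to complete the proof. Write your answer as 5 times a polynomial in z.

5(625z^5 + 625z^4 + 250z^3 + 50z^2 - z)

The residues treated are {2, 4, 0, 3}, so the missing case is m ≡ 1 (mod 5); write m = 5z+1.
Then (5z+1)^5 - 6(5z+1) + 5 = 3125z^5 + 3125z^4 + 1250z^3 + 250z^2 - 5z = 5(625z^5 + 625z^4 + 250z^3 + 50z^2 - z).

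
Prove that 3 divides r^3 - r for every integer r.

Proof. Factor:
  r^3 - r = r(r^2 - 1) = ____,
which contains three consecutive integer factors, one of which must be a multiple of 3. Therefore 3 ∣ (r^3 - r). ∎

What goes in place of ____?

r(r^2 - 1) = r(r - 1)(r + 1) = (r - 1)r(r + 1).
These three factors are consecutive integers, so their product is divisible by 3.

(r - 1)r(r + 1)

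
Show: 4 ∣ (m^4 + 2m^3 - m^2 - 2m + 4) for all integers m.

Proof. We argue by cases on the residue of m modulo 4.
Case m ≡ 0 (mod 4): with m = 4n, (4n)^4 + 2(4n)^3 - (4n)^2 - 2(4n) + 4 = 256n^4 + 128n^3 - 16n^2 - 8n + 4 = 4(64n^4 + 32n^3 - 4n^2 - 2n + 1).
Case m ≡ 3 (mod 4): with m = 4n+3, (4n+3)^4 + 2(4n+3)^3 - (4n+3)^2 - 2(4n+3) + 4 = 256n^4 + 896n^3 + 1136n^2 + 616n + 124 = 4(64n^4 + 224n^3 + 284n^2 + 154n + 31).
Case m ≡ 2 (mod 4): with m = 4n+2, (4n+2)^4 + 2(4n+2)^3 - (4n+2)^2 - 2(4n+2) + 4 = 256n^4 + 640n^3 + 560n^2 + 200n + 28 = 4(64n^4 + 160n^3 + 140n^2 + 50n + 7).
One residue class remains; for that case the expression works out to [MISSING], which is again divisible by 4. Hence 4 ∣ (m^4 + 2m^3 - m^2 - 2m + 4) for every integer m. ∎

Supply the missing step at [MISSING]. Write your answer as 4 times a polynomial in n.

4(64n^4 + 96n^3 + 44n^2 + 6n + 1)

Only m ≡ 1 (mod 4) is unaccounted for. Put m = 4n+1:
(4n+1)^4 + 2(4n+1)^3 - (4n+1)^2 - 2(4n+1) + 4 expands to 256n^4 + 384n^3 + 176n^2 + 24n + 4,
and factoring out 4 leaves 4(64n^4 + 96n^3 + 44n^2 + 6n + 1).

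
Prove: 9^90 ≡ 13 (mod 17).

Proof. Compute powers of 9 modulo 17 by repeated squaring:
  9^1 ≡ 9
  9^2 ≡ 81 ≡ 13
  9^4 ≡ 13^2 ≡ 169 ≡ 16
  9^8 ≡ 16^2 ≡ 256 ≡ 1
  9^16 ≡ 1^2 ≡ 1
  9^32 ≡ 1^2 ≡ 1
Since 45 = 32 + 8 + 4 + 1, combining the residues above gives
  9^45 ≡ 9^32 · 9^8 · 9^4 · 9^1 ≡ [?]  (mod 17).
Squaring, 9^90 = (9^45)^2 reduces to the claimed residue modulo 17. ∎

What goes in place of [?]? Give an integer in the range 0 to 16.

8

Multiply the listed residues: 1 · 1 · 16 · 9 = 1 → 16 → 144.
Reducing modulo 17: 144 = 8·17 + 8, so 9^45 ≡ 8.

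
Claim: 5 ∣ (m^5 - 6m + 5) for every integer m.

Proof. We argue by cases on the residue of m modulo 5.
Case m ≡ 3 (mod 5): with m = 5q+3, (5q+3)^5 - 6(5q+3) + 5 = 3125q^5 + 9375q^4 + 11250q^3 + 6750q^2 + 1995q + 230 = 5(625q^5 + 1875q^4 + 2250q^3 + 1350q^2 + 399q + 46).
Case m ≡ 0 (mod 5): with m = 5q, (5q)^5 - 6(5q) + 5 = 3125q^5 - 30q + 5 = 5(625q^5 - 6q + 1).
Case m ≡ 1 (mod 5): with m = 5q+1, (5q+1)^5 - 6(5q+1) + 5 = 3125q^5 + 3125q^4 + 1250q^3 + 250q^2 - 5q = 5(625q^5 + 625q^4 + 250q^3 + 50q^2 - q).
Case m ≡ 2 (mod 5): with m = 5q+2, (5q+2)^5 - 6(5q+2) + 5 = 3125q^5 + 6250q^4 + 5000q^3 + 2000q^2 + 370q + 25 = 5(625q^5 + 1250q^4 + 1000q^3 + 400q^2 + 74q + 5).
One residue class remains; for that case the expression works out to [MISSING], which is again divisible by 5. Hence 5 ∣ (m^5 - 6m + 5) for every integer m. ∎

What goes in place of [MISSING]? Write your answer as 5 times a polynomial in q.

5(625q^5 + 2500q^4 + 4000q^3 + 3200q^2 + 1274q + 201)

The residues treated are {3, 0, 1, 2}, so the missing case is m ≡ 4 (mod 5); write m = 5q+4.
Then (5q+4)^5 - 6(5q+4) + 5 = 3125q^5 + 12500q^4 + 20000q^3 + 16000q^2 + 6370q + 1005 = 5(625q^5 + 2500q^4 + 4000q^3 + 3200q^2 + 1274q + 201).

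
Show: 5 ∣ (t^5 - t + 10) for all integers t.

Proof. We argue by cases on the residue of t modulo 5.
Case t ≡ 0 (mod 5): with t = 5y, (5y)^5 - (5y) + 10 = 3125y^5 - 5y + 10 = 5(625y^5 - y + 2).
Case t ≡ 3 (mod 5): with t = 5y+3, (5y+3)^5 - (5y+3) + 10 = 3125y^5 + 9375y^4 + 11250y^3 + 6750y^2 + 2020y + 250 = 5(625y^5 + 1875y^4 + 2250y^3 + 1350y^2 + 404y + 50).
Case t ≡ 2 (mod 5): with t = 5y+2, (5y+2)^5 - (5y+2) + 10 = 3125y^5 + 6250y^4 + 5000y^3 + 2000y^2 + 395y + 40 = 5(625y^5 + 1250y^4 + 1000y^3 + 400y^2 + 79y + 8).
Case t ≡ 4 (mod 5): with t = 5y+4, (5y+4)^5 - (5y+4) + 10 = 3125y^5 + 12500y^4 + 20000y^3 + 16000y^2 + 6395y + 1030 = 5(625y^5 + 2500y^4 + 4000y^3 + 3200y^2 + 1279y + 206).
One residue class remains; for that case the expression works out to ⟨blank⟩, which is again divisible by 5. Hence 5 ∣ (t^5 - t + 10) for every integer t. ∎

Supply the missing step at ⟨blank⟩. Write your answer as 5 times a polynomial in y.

The residues treated are {0, 3, 2, 4}, so the missing case is t ≡ 1 (mod 5); write t = 5y+1.
Then (5y+1)^5 - (5y+1) + 10 = 3125y^5 + 3125y^4 + 1250y^3 + 250y^2 + 20y + 10 = 5(625y^5 + 625y^4 + 250y^3 + 50y^2 + 4y + 2).

5(625y^5 + 625y^4 + 250y^3 + 50y^2 + 4y + 2)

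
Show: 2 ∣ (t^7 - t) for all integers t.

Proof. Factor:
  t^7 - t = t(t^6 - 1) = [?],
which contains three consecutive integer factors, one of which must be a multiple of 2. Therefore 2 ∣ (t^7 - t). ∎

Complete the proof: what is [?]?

(t - 1)t(t + 1)(t^4 + t^2 + 1)

t^6 - 1 = (t^2 - 1)(t^4 + t^2 + 1), and t^2 - 1 = (t-1)(t+1).
So t(t^6 - 1) = (t - 1)t(t + 1)(t^4 + t^2 + 1).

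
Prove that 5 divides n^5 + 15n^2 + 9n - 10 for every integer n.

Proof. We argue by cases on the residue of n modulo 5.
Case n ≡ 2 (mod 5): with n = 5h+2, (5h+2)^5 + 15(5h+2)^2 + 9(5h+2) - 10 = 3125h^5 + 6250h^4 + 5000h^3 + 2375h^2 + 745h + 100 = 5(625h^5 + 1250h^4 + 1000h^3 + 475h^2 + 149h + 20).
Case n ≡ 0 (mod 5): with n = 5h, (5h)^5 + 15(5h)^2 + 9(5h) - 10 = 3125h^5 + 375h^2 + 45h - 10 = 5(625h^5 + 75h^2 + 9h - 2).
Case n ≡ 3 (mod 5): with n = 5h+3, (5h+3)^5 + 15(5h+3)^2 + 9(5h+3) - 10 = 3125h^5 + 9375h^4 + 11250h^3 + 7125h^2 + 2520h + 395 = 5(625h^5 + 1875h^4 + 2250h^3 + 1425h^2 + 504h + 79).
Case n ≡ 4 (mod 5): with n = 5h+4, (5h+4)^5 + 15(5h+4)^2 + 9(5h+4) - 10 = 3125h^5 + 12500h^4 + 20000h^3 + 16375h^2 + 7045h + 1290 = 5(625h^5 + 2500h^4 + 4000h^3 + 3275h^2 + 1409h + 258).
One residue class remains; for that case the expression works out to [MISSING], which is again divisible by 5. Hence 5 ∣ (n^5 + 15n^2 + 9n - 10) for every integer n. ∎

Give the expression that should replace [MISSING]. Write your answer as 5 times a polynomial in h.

5(625h^5 + 625h^4 + 250h^3 + 125h^2 + 44h + 3)

The residues treated are {2, 0, 3, 4}, so the missing case is n ≡ 1 (mod 5); write n = 5h+1.
Then (5h+1)^5 + 15(5h+1)^2 + 9(5h+1) - 10 = 3125h^5 + 3125h^4 + 1250h^3 + 625h^2 + 220h + 15 = 5(625h^5 + 625h^4 + 250h^3 + 125h^2 + 44h + 3).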